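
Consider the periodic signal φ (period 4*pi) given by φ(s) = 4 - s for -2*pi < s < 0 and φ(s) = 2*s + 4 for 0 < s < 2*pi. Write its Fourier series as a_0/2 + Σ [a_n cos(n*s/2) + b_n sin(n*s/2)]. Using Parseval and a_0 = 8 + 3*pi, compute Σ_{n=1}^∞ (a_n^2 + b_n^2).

Parseval: a_0^2/2 + Σ_{n≥1} (a_n^2+b_n^2) = (1/(2*pi)) ∫_{-2*pi}^{2*pi} φ(s)^2 ds = 32 + 20*pi**2/3 + 24*pi.
Subtract a_0^2/2 = (8 + 3*pi)**2/2: Σ (a_n^2+b_n^2) = 13*pi**2/6.

13*pi**2/6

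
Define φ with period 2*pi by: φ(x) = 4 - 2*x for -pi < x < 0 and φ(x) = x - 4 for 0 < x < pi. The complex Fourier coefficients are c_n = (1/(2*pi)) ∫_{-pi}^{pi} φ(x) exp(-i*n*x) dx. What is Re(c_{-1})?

-3/pi

Since φ is real-valued, Re(c_{-1}) = (1/(2*pi)) ∫_{-pi}^{pi} φ(x) cos(-x) dx = a_{1}/2.
Split the integral at the breakpoints.
Integrating by parts (boundary term plus one more integral), an antiderivative of (4 - 2*x) cos(-x) is -2*x*sin(x) + 4*sin(x) - 2*cos(x); evaluating from -pi to 0: ∫_{-pi}^{0} (4 - 2*x) cos(-x) dx = (-2) - (2) = -4.
Integrating by parts (boundary term plus one more integral), an antiderivative of (x - 4) cos(-x) is x*sin(x) - 4*sin(x) + cos(x); evaluating from 0 to pi: ∫_{0}^{pi} (x - 4) cos(-x) dx = (-1) - (1) = -2.
So ∫_{-pi}^{pi} φ(x) cos(-x) dx = -6.
Hence Re(c_{-1}) = (1/(2*pi))·(-6) = -3/pi.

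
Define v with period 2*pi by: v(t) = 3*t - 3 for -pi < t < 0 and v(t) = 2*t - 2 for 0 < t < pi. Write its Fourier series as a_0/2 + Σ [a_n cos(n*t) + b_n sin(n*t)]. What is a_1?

2/pi

a_1 = 1/pi ∫_{-pi}^{pi} v(t) cos(t) dt.
Split the integral at the breakpoints.
Integrating by parts (boundary term plus one more integral), an antiderivative of (3*t - 3) cos(t) is 3*t*sin(t) - 3*sin(t) + 3*cos(t); evaluating from -pi to 0: ∫_{-pi}^{0} (3*t - 3) cos(t) dt = (3) - (-3) = 6.
Integrating by parts (boundary term plus one more integral), an antiderivative of (2*t - 2) cos(t) is 2*t*sin(t) - 2*sin(t) + 2*cos(t); evaluating from 0 to pi: ∫_{0}^{pi} (2*t - 2) cos(t) dt = (-2) - (2) = -4.
Summing the pieces and multiplying by (1/pi) gives a_1 = 2/pi.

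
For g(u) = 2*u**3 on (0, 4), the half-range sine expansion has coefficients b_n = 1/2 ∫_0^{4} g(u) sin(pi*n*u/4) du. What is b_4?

b_4 = 1/2 ∫_0^{4} (2*u**3) sin(pi*u) du.
Integrating by parts three times (tabular method), an antiderivative of (2*u**3) sin(pi*u) is -2*u**3*cos(pi*u)/pi + 6*u**2*sin(pi*u)/pi**2 + 12*u*cos(pi*u)/pi**3 - 12*sin(pi*u)/pi**4; evaluating from 0 to 4: ∫_{0}^{4} (2*u**3) sin(pi*u) du = (-128/pi + 48/pi**3) - (0) = -128/pi + 48/pi**3.
Hence b_4 = (1/2)·(-128/pi + 48/pi**3) = -64/pi + 24/pi**3.

-64/pi + 24/pi**3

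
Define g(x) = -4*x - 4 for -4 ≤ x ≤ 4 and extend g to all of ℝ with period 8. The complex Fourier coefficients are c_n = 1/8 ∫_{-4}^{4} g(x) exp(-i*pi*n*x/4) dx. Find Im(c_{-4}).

Since g is real-valued, Im(c_{-4}) = -1/8 ∫_{-4}^{4} g(x) sin(-pi*x) dx = b_{4}/2.
Integrating by parts (boundary term plus one more integral), an antiderivative of (-4*x - 4) sin(-pi*x) is -4*x*cos(pi*x)/pi + 4*sin(pi*x)/pi**2 - 4*cos(pi*x)/pi; evaluating from -4 to 4: ∫_{-4}^{4} (-4*x - 4) sin(-pi*x) dx = (-20/pi) - (12/pi) = -32/pi.
Hence Im(c_{-4}) = (-1/8)·(-32/pi) = 4/pi.

4/pi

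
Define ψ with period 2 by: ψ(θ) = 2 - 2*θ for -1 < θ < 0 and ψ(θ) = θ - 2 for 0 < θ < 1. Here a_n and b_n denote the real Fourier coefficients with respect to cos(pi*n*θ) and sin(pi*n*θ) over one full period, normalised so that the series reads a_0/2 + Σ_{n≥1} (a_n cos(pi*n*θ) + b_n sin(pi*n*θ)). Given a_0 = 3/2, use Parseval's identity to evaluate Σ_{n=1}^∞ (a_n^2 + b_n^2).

Parseval: a_0^2/2 + Σ_{n≥1} (a_n^2+b_n^2) = ∫_{-1}^{1} ψ(θ)^2 dθ = 35/3.
Subtract a_0^2/2 = 9/8: Σ (a_n^2+b_n^2) = 253/24.

253/24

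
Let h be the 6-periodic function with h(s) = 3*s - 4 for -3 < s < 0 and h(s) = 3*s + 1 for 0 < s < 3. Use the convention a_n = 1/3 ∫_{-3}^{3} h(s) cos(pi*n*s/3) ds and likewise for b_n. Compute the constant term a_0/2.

a_0 = 1/3 ∫_{-3}^{3} h(s) ds = 1/3 · (-9) = -3.
So the constant term a_0/2 = -3/2.

-3/2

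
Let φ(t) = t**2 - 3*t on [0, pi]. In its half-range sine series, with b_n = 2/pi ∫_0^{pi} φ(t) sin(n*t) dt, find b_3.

b_3 = 2/pi ∫_0^{pi} (t**2 - 3*t) sin(3*t) dt.
Integrating by parts twice (tabular method), an antiderivative of (t**2 - 3*t) sin(3*t) is -t**2*cos(3*t)/3 + 2*t*sin(3*t)/9 + t*cos(3*t) - sin(3*t)/3 + 2*cos(3*t)/27; evaluating from 0 to pi: ∫_{0}^{pi} (t**2 - 3*t) sin(3*t) dt = (-pi - 2/27 + pi**2/3) - (2/27) = -pi - 4/27 + pi**2/3.
Hence b_3 = (2/pi)·(-pi - 4/27 + pi**2/3) = 2*(-4 + 9*pi*(-3 + pi))/(27*pi).

2*(-4 + 9*pi*(-3 + pi))/(27*pi)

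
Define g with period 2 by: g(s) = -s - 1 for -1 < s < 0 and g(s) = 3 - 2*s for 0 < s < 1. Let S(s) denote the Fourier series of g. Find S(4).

s = 4 differs from s = 0 by 2 full period(s), and the series is 2-periodic.
At s = 0 the one-sided limits are g(0^-) = -1 and g(0^+) = 3.
By Dirichlet's theorem the series converges to their average, [(-1) + (3)]/2 = 1.

1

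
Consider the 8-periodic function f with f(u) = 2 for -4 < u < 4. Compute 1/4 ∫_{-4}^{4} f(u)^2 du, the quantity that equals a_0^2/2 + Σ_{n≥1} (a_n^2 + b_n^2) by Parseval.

8

1/4 ∫_{-4}^{4} f(u)^2 du = 1/4 · (32) = 8.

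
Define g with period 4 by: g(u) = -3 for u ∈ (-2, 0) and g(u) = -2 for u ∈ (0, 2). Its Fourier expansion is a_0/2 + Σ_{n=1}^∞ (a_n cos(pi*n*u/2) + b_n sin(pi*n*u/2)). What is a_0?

a_0 = 1/2 ∫_{-2}^{2} g(u) du = 1/2 · (-10) = -5.

-5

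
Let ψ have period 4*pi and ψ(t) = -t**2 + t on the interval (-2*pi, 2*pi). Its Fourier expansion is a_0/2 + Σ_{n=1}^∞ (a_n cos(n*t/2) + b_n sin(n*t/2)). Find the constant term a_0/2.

-4*pi**2/3

a_0 = (1/(2*pi)) ∫_{-2*pi}^{2*pi} ψ(t) dt = (1/(2*pi)) · (-16*pi**3/3) = -8*pi**2/3.
So the constant term a_0/2 = -4*pi**2/3.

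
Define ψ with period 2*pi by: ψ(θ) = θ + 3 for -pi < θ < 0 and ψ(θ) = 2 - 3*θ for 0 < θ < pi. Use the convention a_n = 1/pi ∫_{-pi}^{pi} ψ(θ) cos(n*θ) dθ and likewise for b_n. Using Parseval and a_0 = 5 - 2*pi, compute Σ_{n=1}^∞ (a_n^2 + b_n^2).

Parseval: a_0^2/2 + Σ_{n≥1} (a_n^2+b_n^2) = 1/pi ∫_{-pi}^{pi} ψ(θ)^2 dθ = -9*pi + 13 + 10*pi**2/3.
Subtract a_0^2/2 = (5 - 2*pi)**2/2: Σ (a_n^2+b_n^2) = 1/2 + pi + 4*pi**2/3.

1/2 + pi + 4*pi**2/3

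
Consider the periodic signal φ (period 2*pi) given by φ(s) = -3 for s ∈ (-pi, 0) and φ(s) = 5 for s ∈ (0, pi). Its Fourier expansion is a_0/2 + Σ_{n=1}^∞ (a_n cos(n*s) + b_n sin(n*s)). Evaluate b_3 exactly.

16/(3*pi)

b_3 = 1/pi ∫_{-pi}^{pi} φ(s) sin(3*s) ds.
Split the integral at the breakpoints.
Directly, an antiderivative of (-3) sin(3*s) is cos(3*s); evaluating from -pi to 0: ∫_{-pi}^{0} (-3) sin(3*s) ds = (1) - (-1) = 2.
Directly, an antiderivative of (5) sin(3*s) is -5*cos(3*s)/3; evaluating from 0 to pi: ∫_{0}^{pi} (5) sin(3*s) ds = (5/3) - (-5/3) = 10/3.
Summing the pieces and multiplying by (1/pi) gives b_3 = 16/(3*pi).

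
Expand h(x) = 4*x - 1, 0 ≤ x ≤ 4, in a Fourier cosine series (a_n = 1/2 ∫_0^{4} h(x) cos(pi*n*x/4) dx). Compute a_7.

a_7 = 1/2 ∫_0^{4} (4*x - 1) cos(7*pi*x/4) dx.
Integrating by parts (boundary term plus one more integral), an antiderivative of (4*x - 1) cos(7*pi*x/4) is 16*x*sin(7*pi*x/4)/(7*pi) - 4*sin(7*pi*x/4)/(7*pi) + 64*cos(7*pi*x/4)/(49*pi**2); evaluating from 0 to 4: ∫_{0}^{4} (4*x - 1) cos(7*pi*x/4) dx = (-64/(49*pi**2)) - (64/(49*pi**2)) = -128/(49*pi**2).
Hence a_7 = (1/2)·(-128/(49*pi**2)) = -64/(49*pi**2).

-64/(49*pi**2)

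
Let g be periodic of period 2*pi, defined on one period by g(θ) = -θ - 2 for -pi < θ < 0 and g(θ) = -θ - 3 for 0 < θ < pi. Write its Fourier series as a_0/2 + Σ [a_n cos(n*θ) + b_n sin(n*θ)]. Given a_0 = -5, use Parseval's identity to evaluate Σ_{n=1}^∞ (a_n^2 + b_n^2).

Parseval: a_0^2/2 + Σ_{n≥1} (a_n^2+b_n^2) = 1/pi ∫_{-pi}^{pi} g(θ)^2 dθ = pi + 2*pi**2/3 + 13.
Subtract a_0^2/2 = 25/2: Σ (a_n^2+b_n^2) = 1/2 + pi + 2*pi**2/3.

1/2 + pi + 2*pi**2/3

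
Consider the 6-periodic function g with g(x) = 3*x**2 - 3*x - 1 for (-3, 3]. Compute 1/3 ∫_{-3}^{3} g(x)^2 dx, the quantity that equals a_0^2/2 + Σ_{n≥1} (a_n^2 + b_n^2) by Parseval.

1558/5

1/3 ∫_{-3}^{3} g(x)^2 dx = 1/3 · (4674/5) = 1558/5.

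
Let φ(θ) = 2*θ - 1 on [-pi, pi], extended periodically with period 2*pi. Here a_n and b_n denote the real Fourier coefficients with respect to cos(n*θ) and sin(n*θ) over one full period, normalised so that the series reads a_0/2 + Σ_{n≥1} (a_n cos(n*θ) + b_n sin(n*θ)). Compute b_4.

b_4 = 1/pi ∫_{-pi}^{pi} φ(θ) sin(4*θ) dθ.
Integrating by parts (boundary term plus one more integral), an antiderivative of (2*θ - 1) sin(4*θ) is -θ*cos(4*θ)/2 + sin(4*θ)/8 + cos(4*θ)/4; evaluating from -pi to pi: ∫_{-pi}^{pi} (2*θ - 1) sin(4*θ) dθ = (1/4 - pi/2) - (1/4 + pi/2) = -pi.
Hence b_4 = (1/pi)·(-pi) = -1.

-1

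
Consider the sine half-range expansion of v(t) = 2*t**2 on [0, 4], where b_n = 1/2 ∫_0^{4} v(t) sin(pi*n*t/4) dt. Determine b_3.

b_3 = 1/2 ∫_0^{4} (2*t**2) sin(3*pi*t/4) dt.
Integrating by parts twice (tabular method), an antiderivative of (2*t**2) sin(3*pi*t/4) is -8*t**2*cos(3*pi*t/4)/(3*pi) + 64*t*sin(3*pi*t/4)/(9*pi**2) + 256*cos(3*pi*t/4)/(27*pi**3); evaluating from 0 to 4: ∫_{0}^{4} (2*t**2) sin(3*pi*t/4) dt = (128*(-2 + 9*pi**2)/(27*pi**3)) - (256/(27*pi**3)) = 128*(-4 + 9*pi**2)/(27*pi**3).
Hence b_3 = (1/2)·(128*(-4 + 9*pi**2)/(27*pi**3)) = 64*(-4 + 9*pi**2)/(27*pi**3).

64*(-4 + 9*pi**2)/(27*pi**3)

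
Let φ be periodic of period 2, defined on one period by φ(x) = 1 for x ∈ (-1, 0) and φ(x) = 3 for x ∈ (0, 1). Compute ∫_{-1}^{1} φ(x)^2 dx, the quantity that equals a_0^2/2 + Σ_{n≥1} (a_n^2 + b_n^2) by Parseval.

∫_{-1}^{1} φ(x)^2 dx = 10.

10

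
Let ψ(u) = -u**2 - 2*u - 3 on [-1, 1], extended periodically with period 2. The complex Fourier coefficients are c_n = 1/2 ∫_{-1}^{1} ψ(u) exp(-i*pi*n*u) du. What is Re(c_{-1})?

Since ψ is real-valued, Re(c_{-1}) = 1/2 ∫_{-1}^{1} ψ(u) cos(-pi*u) du = a_{1}/2.
Integrating by parts twice (tabular method), an antiderivative of (-u**2 - 2*u - 3) cos(-pi*u) is -u**2*sin(pi*u)/pi - 2*u*sin(pi*u)/pi - 2*u*cos(pi*u)/pi**2 - 3*sin(pi*u)/pi + 2*sin(pi*u)/pi**3 - 2*cos(pi*u)/pi**2; evaluating from -1 to 1: ∫_{-1}^{1} (-u**2 - 2*u - 3) cos(-pi*u) du = (4/pi**2) - (0) = 4/pi**2.
Hence Re(c_{-1}) = (1/2)·(4/pi**2) = 2/pi**2.

2/pi**2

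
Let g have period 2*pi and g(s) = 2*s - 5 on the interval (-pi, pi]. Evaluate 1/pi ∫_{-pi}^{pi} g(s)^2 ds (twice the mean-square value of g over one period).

8*pi**2/3 + 50

1/pi ∫_{-pi}^{pi} g(s)^2 ds = 1/pi · (8*pi**3/3 + 50*pi) = 8*pi**2/3 + 50.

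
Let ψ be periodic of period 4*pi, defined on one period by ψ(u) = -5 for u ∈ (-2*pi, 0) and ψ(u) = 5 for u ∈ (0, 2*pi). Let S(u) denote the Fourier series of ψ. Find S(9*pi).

5

u = 9*pi differs from u = pi by 2 full period(s), and the series is 4*pi-periodic.
ψ is continuous at u = pi with value 5, so the series converges to 5 there.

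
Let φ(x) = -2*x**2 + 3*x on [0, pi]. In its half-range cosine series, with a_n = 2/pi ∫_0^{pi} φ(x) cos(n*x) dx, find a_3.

4*(-3 + 2*pi)/(9*pi)

a_3 = 2/pi ∫_0^{pi} (-2*x**2 + 3*x) cos(3*x) dx.
Integrating by parts twice (tabular method), an antiderivative of (-2*x**2 + 3*x) cos(3*x) is -2*x**2*sin(3*x)/3 + x*sin(3*x) - 4*x*cos(3*x)/9 + 4*sin(3*x)/27 + cos(3*x)/3; evaluating from 0 to pi: ∫_{0}^{pi} (-2*x**2 + 3*x) cos(3*x) dx = (-1/3 + 4*pi/9) - (1/3) = -2/3 + 4*pi/9.
Hence a_3 = (2/pi)·(-2/3 + 4*pi/9) = 4*(-3 + 2*pi)/(9*pi).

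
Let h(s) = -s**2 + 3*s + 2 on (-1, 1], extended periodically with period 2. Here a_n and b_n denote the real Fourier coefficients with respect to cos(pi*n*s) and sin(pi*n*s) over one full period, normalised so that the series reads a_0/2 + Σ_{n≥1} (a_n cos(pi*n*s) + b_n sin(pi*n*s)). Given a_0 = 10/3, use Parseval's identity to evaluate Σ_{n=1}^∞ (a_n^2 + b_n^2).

278/45

Parseval: a_0^2/2 + Σ_{n≥1} (a_n^2+b_n^2) = ∫_{-1}^{1} h(s)^2 ds = 176/15.
Subtract a_0^2/2 = 50/9: Σ (a_n^2+b_n^2) = 278/45.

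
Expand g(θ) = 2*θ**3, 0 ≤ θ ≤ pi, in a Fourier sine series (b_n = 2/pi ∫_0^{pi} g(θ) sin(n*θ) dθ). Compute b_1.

-24 + 4*pi**2

b_1 = 2/pi ∫_0^{pi} (2*θ**3) sin(θ) dθ.
Integrating by parts three times (tabular method), an antiderivative of (2*θ**3) sin(θ) is -2*θ**3*cos(θ) + 6*θ**2*sin(θ) + 12*θ*cos(θ) - 12*sin(θ); evaluating from 0 to pi: ∫_{0}^{pi} (2*θ**3) sin(θ) dθ = (2*pi*(-6 + pi**2)) - (0) = 2*pi*(-6 + pi**2).
Hence b_1 = (2/pi)·(2*pi*(-6 + pi**2)) = -24 + 4*pi**2.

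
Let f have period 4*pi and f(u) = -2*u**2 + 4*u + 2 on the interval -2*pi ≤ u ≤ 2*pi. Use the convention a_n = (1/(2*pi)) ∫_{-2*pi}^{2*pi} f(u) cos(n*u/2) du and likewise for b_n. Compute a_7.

a_7 = (1/(2*pi)) ∫_{-2*pi}^{2*pi} f(u) cos(7*u/2) du.
Integrating by parts twice (tabular method), an antiderivative of (-2*u**2 + 4*u + 2) cos(7*u/2) is -4*u**2*sin(7*u/2)/7 + 8*u*sin(7*u/2)/7 - 16*u*cos(7*u/2)/49 + 228*sin(7*u/2)/343 + 16*cos(7*u/2)/49; evaluating from -2*pi to 2*pi: ∫_{-2*pi}^{2*pi} (-2*u**2 + 4*u + 2) cos(7*u/2) du = (-16/49 + 32*pi/49) - (-32*pi/49 - 16/49) = 64*pi/49.
Hence a_7 = (1/(2*pi))·(64*pi/49) = 32/49.

32/49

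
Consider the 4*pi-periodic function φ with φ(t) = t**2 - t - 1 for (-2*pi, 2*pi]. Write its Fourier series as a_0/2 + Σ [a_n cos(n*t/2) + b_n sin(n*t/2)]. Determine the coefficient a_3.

-16/9

a_3 = (1/(2*pi)) ∫_{-2*pi}^{2*pi} φ(t) cos(3*t/2) dt.
Integrating by parts twice (tabular method), an antiderivative of (t**2 - t - 1) cos(3*t/2) is 2*t**2*sin(3*t/2)/3 - 2*t*sin(3*t/2)/3 + 8*t*cos(3*t/2)/9 - 34*sin(3*t/2)/27 - 4*cos(3*t/2)/9; evaluating from -2*pi to 2*pi: ∫_{-2*pi}^{2*pi} (t**2 - t - 1) cos(3*t/2) dt = (4/9 - 16*pi/9) - (4/9 + 16*pi/9) = -32*pi/9.
Hence a_3 = (1/(2*pi))·(-32*pi/9) = -16/9.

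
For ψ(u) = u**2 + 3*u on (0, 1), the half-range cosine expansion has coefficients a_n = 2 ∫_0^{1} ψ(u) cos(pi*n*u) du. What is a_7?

a_7 = 2 ∫_0^{1} (u**2 + 3*u) cos(7*pi*u) du.
Integrating by parts twice (tabular method), an antiderivative of (u**2 + 3*u) cos(7*pi*u) is u**2*sin(7*pi*u)/(7*pi) + 3*u*sin(7*pi*u)/(7*pi) + 2*u*cos(7*pi*u)/(49*pi**2) - 2*sin(7*pi*u)/(343*pi**3) + 3*cos(7*pi*u)/(49*pi**2); evaluating from 0 to 1: ∫_{0}^{1} (u**2 + 3*u) cos(7*pi*u) du = (-5/(49*pi**2)) - (3/(49*pi**2)) = -8/(49*pi**2).
Hence a_7 = 2·(-8/(49*pi**2)) = -16/(49*pi**2).

-16/(49*pi**2)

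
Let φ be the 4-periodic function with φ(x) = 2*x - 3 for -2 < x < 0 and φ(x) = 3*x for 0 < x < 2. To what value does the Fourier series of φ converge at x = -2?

-1/2

x = -2 differs from x = 2 by -1 full period(s), and the series is 4-periodic.
At x = 2 the one-sided limits are φ(2^-) = 6 and φ(2^+) = -7.
By Dirichlet's theorem the series converges to their average, [(6) + (-7)]/2 = -1/2.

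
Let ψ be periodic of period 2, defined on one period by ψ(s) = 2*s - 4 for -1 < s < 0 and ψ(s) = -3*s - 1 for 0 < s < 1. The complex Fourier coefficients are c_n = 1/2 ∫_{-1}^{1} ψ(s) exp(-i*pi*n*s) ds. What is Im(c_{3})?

-5/(6*pi)

Since ψ is real-valued, Im(c_{3}) = -1/2 ∫_{-1}^{1} ψ(s) sin(3*pi*s) ds = -b_{3}/2.
Split the integral at the breakpoints.
Integrating by parts (boundary term plus one more integral), an antiderivative of (2*s - 4) sin(3*pi*s) is -2*s*cos(3*pi*s)/(3*pi) + 2*sin(3*pi*s)/(9*pi**2) + 4*cos(3*pi*s)/(3*pi); evaluating from -1 to 0: ∫_{-1}^{0} (2*s - 4) sin(3*pi*s) ds = (4/(3*pi)) - (-2/pi) = 10/(3*pi).
Integrating by parts (boundary term plus one more integral), an antiderivative of (-3*s - 1) sin(3*pi*s) is s*cos(3*pi*s)/pi - sin(3*pi*s)/(3*pi**2) + cos(3*pi*s)/(3*pi); evaluating from 0 to 1: ∫_{0}^{1} (-3*s - 1) sin(3*pi*s) ds = (-4/(3*pi)) - (1/(3*pi)) = -5/(3*pi).
So ∫_{-1}^{1} ψ(s) sin(3*pi*s) ds = 5/(3*pi).
Hence Im(c_{3}) = (-1/2)·(5/(3*pi)) = -5/(6*pi).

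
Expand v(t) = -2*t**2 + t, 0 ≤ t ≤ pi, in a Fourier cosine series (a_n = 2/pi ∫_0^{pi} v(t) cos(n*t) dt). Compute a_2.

a_2 = 2/pi ∫_0^{pi} (-2*t**2 + t) cos(2*t) dt.
Integrating by parts twice (tabular method), an antiderivative of (-2*t**2 + t) cos(2*t) is -t**2*sin(2*t) + t*sin(2*t)/2 - t*cos(2*t) + sin(2*t)/2 + cos(2*t)/4; evaluating from 0 to pi: ∫_{0}^{pi} (-2*t**2 + t) cos(2*t) dt = (1/4 - pi) - (1/4) = -pi.
Hence a_2 = (2/pi)·(-pi) = -2.

-2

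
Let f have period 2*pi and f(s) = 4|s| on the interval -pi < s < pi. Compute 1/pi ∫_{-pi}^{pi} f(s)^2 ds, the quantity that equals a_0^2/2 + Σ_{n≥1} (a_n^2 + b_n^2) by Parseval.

32*pi**2/3

1/pi ∫_{-pi}^{pi} f(s)^2 ds = 1/pi · (32*pi**3/3) = 32*pi**2/3.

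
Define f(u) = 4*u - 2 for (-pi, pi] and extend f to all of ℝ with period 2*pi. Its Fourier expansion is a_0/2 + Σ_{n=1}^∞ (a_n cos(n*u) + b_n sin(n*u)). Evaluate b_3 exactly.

b_3 = 1/pi ∫_{-pi}^{pi} f(u) sin(3*u) du.
Integrating by parts (boundary term plus one more integral), an antiderivative of (4*u - 2) sin(3*u) is -4*u*cos(3*u)/3 + 4*sin(3*u)/9 + 2*cos(3*u)/3; evaluating from -pi to pi: ∫_{-pi}^{pi} (4*u - 2) sin(3*u) du = (-2/3 + 4*pi/3) - (-4*pi/3 - 2/3) = 8*pi/3.
Hence b_3 = (1/pi)·(8*pi/3) = 8/3.

8/3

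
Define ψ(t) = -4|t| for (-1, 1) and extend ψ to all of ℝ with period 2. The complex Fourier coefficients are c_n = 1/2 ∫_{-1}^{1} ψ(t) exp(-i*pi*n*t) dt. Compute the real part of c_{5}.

8/(25*pi**2)

Since ψ is real-valued, Re(c_{5}) = 1/2 ∫_{-1}^{1} ψ(t) cos(5*pi*t) dt = a_{5}/2.
ψ is even and cos(5*pi*t) is even, so the integrand is even: ∫_{-1}^{1} ψ(t) cos(5*pi*t) dt = 2∫_0^{1} ψ(t) cos(5*pi*t) dt.
Integrating by parts (boundary term plus one more integral), an antiderivative of (-4*t) cos(5*pi*t) is -4*t*sin(5*pi*t)/(5*pi) - 4*cos(5*pi*t)/(25*pi**2); evaluating from 0 to 1: ∫_{0}^{1} (-4*t) cos(5*pi*t) dt = (4/(25*pi**2)) - (-4/(25*pi**2)) = 8/(25*pi**2).
So ∫_{-1}^{1} ψ(t) cos(5*pi*t) dt = 16/(25*pi**2).
Hence Re(c_{5}) = (1/2)·(16/(25*pi**2)) = 8/(25*pi**2).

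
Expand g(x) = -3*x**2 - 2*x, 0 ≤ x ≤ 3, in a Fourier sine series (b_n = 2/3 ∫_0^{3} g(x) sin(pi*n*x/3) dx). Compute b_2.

33/pi

b_2 = 2/3 ∫_0^{3} (-3*x**2 - 2*x) sin(2*pi*x/3) dx.
Integrating by parts twice (tabular method), an antiderivative of (-3*x**2 - 2*x) sin(2*pi*x/3) is 9*x**2*cos(2*pi*x/3)/(2*pi) - 27*x*sin(2*pi*x/3)/(2*pi**2) + 3*x*cos(2*pi*x/3)/pi - 9*sin(2*pi*x/3)/(2*pi**2) - 81*cos(2*pi*x/3)/(4*pi**3); evaluating from 0 to 3: ∫_{0}^{3} (-3*x**2 - 2*x) sin(2*pi*x/3) dx = (9*(-9 + 22*pi**2)/(4*pi**3)) - (-81/(4*pi**3)) = 99/(2*pi).
Hence b_2 = (2/3)·(99/(2*pi)) = 33/pi.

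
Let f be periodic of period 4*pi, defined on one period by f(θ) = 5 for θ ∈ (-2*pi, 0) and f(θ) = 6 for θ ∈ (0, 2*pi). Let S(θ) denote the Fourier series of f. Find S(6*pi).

11/2

θ = 6*pi differs from θ = -2*pi by 2 full period(s), and the series is 4*pi-periodic.
At θ = -2*pi the one-sided limits are f(-2*pi^-) = 6 and f(-2*pi^+) = 5.
By Dirichlet's theorem the series converges to their average, [(6) + (5)]/2 = 11/2.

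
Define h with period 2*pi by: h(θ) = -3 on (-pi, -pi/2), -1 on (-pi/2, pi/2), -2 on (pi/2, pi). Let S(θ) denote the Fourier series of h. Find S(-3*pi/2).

θ = -3*pi/2 differs from θ = pi/2 by -1 full period(s), and the series is 2*pi-periodic.
At θ = pi/2 the one-sided limits are h(pi/2^-) = -1 and h(pi/2^+) = -2.
By Dirichlet's theorem the series converges to their average, [(-1) + (-2)]/2 = -3/2.

-3/2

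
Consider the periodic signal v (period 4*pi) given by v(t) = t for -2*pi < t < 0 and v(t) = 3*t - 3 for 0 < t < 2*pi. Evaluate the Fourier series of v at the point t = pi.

-3 + 3*pi

v is continuous at t = pi with value -3 + 3*pi, so the series converges to -3 + 3*pi there.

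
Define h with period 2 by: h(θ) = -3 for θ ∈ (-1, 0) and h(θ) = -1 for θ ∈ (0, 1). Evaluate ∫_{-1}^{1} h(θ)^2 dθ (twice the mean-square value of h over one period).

∫_{-1}^{1} h(θ)^2 dθ = 10.

10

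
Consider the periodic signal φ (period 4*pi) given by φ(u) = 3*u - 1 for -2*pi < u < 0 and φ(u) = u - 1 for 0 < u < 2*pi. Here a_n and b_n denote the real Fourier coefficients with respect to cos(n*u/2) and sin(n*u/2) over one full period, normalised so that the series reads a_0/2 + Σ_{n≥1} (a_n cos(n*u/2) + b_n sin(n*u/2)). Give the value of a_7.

a_7 = (1/(2*pi)) ∫_{-2*pi}^{2*pi} φ(u) cos(7*u/2) du.
Split the integral at the breakpoints.
Integrating by parts (boundary term plus one more integral), an antiderivative of (3*u - 1) cos(7*u/2) is 6*u*sin(7*u/2)/7 - 2*sin(7*u/2)/7 + 12*cos(7*u/2)/49; evaluating from -2*pi to 0: ∫_{-2*pi}^{0} (3*u - 1) cos(7*u/2) du = (12/49) - (-12/49) = 24/49.
Integrating by parts (boundary term plus one more integral), an antiderivative of (u - 1) cos(7*u/2) is 2*u*sin(7*u/2)/7 - 2*sin(7*u/2)/7 + 4*cos(7*u/2)/49; evaluating from 0 to 2*pi: ∫_{0}^{2*pi} (u - 1) cos(7*u/2) du = (-4/49) - (4/49) = -8/49.
Summing the pieces and multiplying by (1/(2*pi)) gives a_7 = 8/(49*pi).

8/(49*pi)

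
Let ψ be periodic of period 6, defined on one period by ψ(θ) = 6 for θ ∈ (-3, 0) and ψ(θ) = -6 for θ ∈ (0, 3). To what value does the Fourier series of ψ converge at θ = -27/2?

θ = -27/2 differs from θ = -3/2 by -2 full period(s), and the series is 6-periodic.
ψ is continuous at θ = -3/2 with value 6, so the series converges to 6 there.

6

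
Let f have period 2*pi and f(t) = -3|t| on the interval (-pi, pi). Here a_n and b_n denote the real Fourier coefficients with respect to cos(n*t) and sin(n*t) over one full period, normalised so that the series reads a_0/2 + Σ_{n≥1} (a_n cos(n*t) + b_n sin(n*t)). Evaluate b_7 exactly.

b_7 = 1/pi ∫_{-pi}^{pi} f(t) sin(7*t) dt.
f is even and sin(7*t) is odd, so the integrand is odd over a symmetric interval and the integral vanishes.

0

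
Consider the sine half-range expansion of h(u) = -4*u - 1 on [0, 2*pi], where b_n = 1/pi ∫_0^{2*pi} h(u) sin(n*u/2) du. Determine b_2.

8

b_2 = 1/pi ∫_0^{2*pi} (-4*u - 1) sin(u) du.
Integrating by parts (boundary term plus one more integral), an antiderivative of (-4*u - 1) sin(u) is 4*u*cos(u) - 4*sin(u) + cos(u); evaluating from 0 to 2*pi: ∫_{0}^{2*pi} (-4*u - 1) sin(u) du = (1 + 8*pi) - (1) = 8*pi.
Hence b_2 = (1/pi)·(8*pi) = 8.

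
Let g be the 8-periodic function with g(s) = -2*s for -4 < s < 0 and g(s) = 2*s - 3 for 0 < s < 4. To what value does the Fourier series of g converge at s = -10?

s = -10 differs from s = -2 by -1 full period(s), and the series is 8-periodic.
g is continuous at s = -2 with value 4, so the series converges to 4 there.

4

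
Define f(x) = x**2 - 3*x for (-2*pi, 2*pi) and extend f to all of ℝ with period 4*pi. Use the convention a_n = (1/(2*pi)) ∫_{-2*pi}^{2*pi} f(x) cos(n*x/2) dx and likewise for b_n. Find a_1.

a_1 = (1/(2*pi)) ∫_{-2*pi}^{2*pi} f(x) cos(x/2) dx.
Integrating by parts twice (tabular method), an antiderivative of (x**2 - 3*x) cos(x/2) is 2*x**2*sin(x/2) - 6*x*sin(x/2) + 8*x*cos(x/2) - 16*sin(x/2) - 12*cos(x/2); evaluating from -2*pi to 2*pi: ∫_{-2*pi}^{2*pi} (x**2 - 3*x) cos(x/2) dx = (12 - 16*pi) - (12 + 16*pi) = -32*pi.
Hence a_1 = (1/(2*pi))·(-32*pi) = -16.

-16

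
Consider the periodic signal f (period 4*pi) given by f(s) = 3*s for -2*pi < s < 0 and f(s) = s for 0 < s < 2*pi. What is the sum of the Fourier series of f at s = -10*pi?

-2*pi

s = -10*pi differs from s = -2*pi by -2 full period(s), and the series is 4*pi-periodic.
At s = -2*pi the one-sided limits are f(-2*pi^-) = 2*pi and f(-2*pi^+) = -6*pi.
By Dirichlet's theorem the series converges to their average, [(2*pi) + (-6*pi)]/2 = -2*pi.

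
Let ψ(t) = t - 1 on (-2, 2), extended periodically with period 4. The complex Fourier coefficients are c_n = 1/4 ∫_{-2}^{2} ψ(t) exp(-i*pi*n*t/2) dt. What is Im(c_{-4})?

Since ψ is real-valued, Im(c_{-4}) = -1/4 ∫_{-2}^{2} ψ(t) sin(-2*pi*t) dt = b_{4}/2.
Integrating by parts (boundary term plus one more integral), an antiderivative of (t - 1) sin(-2*pi*t) is t*cos(2*pi*t)/(2*pi) - sin(2*pi*t)/(4*pi**2) - cos(2*pi*t)/(2*pi); evaluating from -2 to 2: ∫_{-2}^{2} (t - 1) sin(-2*pi*t) dt = (1/(2*pi)) - (-3/(2*pi)) = 2/pi.
Hence Im(c_{-4}) = (-1/4)·(2/pi) = -1/(2*pi).

-1/(2*pi)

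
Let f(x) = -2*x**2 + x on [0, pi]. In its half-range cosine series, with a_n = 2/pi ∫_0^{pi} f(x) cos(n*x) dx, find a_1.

a_1 = 2/pi ∫_0^{pi} (-2*x**2 + x) cos(x) dx.
Integrating by parts twice (tabular method), an antiderivative of (-2*x**2 + x) cos(x) is -2*x**2*sin(x) + x*sin(x) - 4*x*cos(x) + 4*sin(x) + cos(x); evaluating from 0 to pi: ∫_{0}^{pi} (-2*x**2 + x) cos(x) dx = (-1 + 4*pi) - (1) = -2 + 4*pi.
Hence a_1 = (2/pi)·(-2 + 4*pi) = 8 - 4/pi.

8 - 4/pi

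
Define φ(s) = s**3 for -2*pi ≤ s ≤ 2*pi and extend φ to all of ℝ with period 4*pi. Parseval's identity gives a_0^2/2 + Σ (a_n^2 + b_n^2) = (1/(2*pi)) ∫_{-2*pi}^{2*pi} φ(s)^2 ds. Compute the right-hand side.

(1/(2*pi)) ∫_{-2*pi}^{2*pi} φ(s)^2 ds = (1/(2*pi)) · (256*pi**7/7) = 128*pi**6/7.

128*pi**6/7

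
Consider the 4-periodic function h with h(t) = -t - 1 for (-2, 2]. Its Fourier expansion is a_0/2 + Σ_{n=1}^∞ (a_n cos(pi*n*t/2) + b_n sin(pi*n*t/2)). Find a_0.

-2

a_0 = 1/2 ∫_{-2}^{2} h(t) dt = 1/2 · (-4) = -2.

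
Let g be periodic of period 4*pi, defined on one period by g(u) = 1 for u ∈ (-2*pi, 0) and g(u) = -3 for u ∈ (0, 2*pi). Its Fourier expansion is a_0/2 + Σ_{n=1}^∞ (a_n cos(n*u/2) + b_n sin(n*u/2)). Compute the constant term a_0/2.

-1

a_0 = (1/(2*pi)) ∫_{-2*pi}^{2*pi} g(u) du = (1/(2*pi)) · (-4*pi) = -2.
So the constant term a_0/2 = -1.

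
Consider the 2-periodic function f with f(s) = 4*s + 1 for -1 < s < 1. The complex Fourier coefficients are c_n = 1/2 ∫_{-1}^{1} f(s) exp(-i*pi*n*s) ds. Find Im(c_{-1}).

Since f is real-valued, Im(c_{-1}) = -1/2 ∫_{-1}^{1} f(s) sin(-pi*s) ds = b_{1}/2.
Integrating by parts (boundary term plus one more integral), an antiderivative of (4*s + 1) sin(-pi*s) is 4*s*cos(pi*s)/pi - 4*sin(pi*s)/pi**2 + cos(pi*s)/pi; evaluating from -1 to 1: ∫_{-1}^{1} (4*s + 1) sin(-pi*s) ds = (-5/pi) - (3/pi) = -8/pi.
Hence Im(c_{-1}) = (-1/2)·(-8/pi) = 4/pi.

4/pi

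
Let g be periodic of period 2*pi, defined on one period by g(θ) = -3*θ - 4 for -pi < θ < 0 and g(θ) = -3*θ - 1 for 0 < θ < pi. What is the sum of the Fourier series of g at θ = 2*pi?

-5/2

θ = 2*pi differs from θ = 0 by 1 full period(s), and the series is 2*pi-periodic.
At θ = 0 the one-sided limits are g(0^-) = -4 and g(0^+) = -1.
By Dirichlet's theorem the series converges to their average, [(-4) + (-1)]/2 = -5/2.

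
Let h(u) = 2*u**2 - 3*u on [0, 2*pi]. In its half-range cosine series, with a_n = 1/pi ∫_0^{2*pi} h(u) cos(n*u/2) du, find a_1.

a_1 = 1/pi ∫_0^{2*pi} (2*u**2 - 3*u) cos(u/2) du.
Integrating by parts twice (tabular method), an antiderivative of (2*u**2 - 3*u) cos(u/2) is 4*u**2*sin(u/2) - 6*u*sin(u/2) + 16*u*cos(u/2) - 32*sin(u/2) - 12*cos(u/2); evaluating from 0 to 2*pi: ∫_{0}^{2*pi} (2*u**2 - 3*u) cos(u/2) du = (12 - 32*pi) - (-12) = 24 - 32*pi.
Hence a_1 = (1/pi)·(24 - 32*pi) = -32 + 24/pi.

-32 + 24/pi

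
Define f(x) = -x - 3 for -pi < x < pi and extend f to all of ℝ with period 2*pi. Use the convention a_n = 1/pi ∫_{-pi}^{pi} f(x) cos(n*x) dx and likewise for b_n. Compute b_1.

b_1 = 1/pi ∫_{-pi}^{pi} f(x) sin(x) dx.
Integrating by parts (boundary term plus one more integral), an antiderivative of (-x - 3) sin(x) is x*cos(x) - sin(x) + 3*cos(x); evaluating from -pi to pi: ∫_{-pi}^{pi} (-x - 3) sin(x) dx = (-pi - 3) - (-3 + pi) = -2*pi.
Hence b_1 = (1/pi)·(-2*pi) = -2.

-2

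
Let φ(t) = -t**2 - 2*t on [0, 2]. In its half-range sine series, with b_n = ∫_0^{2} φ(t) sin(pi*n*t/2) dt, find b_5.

16*(2 - 25*pi**2)/(125*pi**3)

b_5 = ∫_0^{2} (-t**2 - 2*t) sin(5*pi*t/2) dt.
Integrating by parts twice (tabular method), an antiderivative of (-t**2 - 2*t) sin(5*pi*t/2) is 2*t**2*cos(5*pi*t/2)/(5*pi) - 8*t*sin(5*pi*t/2)/(25*pi**2) + 4*t*cos(5*pi*t/2)/(5*pi) - 8*sin(5*pi*t/2)/(25*pi**2) - 16*cos(5*pi*t/2)/(125*pi**3); evaluating from 0 to 2: ∫_{0}^{2} (-t**2 - 2*t) sin(5*pi*t/2) dt = (16*(1 - 25*pi**2)/(125*pi**3)) - (-16/(125*pi**3)) = 16*(2 - 25*pi**2)/(125*pi**3).
Hence b_5 = 16*(2 - 25*pi**2)/(125*pi**3).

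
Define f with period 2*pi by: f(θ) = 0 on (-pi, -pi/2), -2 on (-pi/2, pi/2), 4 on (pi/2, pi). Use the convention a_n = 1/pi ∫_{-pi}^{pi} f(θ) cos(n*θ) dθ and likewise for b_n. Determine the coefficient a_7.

8/(7*pi)

a_7 = 1/pi ∫_{-pi}^{pi} f(θ) cos(7*θ) dθ.
Split the integral at the breakpoints.
∫_{-pi}^{-pi/2} (0) cos(7*θ) dθ = 0.
Directly, an antiderivative of (-2) cos(7*θ) is -2*sin(7*θ)/7; evaluating from -pi/2 to pi/2: ∫_{-pi/2}^{pi/2} (-2) cos(7*θ) dθ = (2/7) - (-2/7) = 4/7.
Directly, an antiderivative of (4) cos(7*θ) is 4*sin(7*θ)/7; evaluating from pi/2 to pi: ∫_{pi/2}^{pi} (4) cos(7*θ) dθ = (0) - (-4/7) = 4/7.
Summing the pieces and multiplying by (1/pi) gives a_7 = 8/(7*pi).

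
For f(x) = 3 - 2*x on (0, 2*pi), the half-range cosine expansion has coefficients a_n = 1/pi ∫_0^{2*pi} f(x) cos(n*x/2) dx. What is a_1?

a_1 = 1/pi ∫_0^{2*pi} (3 - 2*x) cos(x/2) dx.
Integrating by parts (boundary term plus one more integral), an antiderivative of (3 - 2*x) cos(x/2) is -4*x*sin(x/2) + 6*sin(x/2) - 8*cos(x/2); evaluating from 0 to 2*pi: ∫_{0}^{2*pi} (3 - 2*x) cos(x/2) dx = (8) - (-8) = 16.
Hence a_1 = (1/pi)·(16) = 16/pi.

16/pi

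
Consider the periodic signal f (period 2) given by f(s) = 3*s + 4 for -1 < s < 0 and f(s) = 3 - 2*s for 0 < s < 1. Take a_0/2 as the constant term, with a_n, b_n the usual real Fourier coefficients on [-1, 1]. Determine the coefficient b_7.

-1/(7*pi)

b_7 = ∫_{-1}^{1} f(s) sin(7*pi*s) ds.
Split the integral at the breakpoints.
Integrating by parts (boundary term plus one more integral), an antiderivative of (3*s + 4) sin(7*pi*s) is -3*s*cos(7*pi*s)/(7*pi) + 3*sin(7*pi*s)/(49*pi**2) - 4*cos(7*pi*s)/(7*pi); evaluating from -1 to 0: ∫_{-1}^{0} (3*s + 4) sin(7*pi*s) ds = (-4/(7*pi)) - (1/(7*pi)) = -5/(7*pi).
Integrating by parts (boundary term plus one more integral), an antiderivative of (3 - 2*s) sin(7*pi*s) is 2*s*cos(7*pi*s)/(7*pi) - 2*sin(7*pi*s)/(49*pi**2) - 3*cos(7*pi*s)/(7*pi); evaluating from 0 to 1: ∫_{0}^{1} (3 - 2*s) sin(7*pi*s) ds = (1/(7*pi)) - (-3/(7*pi)) = 4/(7*pi).
Summing the pieces gives b_7 = -1/(7*pi).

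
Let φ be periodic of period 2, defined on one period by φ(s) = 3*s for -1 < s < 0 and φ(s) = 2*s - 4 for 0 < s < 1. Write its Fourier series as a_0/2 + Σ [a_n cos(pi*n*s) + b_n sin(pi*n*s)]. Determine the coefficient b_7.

-3/(7*pi)

b_7 = ∫_{-1}^{1} φ(s) sin(7*pi*s) ds.
Split the integral at the breakpoints.
Integrating by parts (boundary term plus one more integral), an antiderivative of (3*s) sin(7*pi*s) is -3*s*cos(7*pi*s)/(7*pi) + 3*sin(7*pi*s)/(49*pi**2); evaluating from -1 to 0: ∫_{-1}^{0} (3*s) sin(7*pi*s) ds = (0) - (-3/(7*pi)) = 3/(7*pi).
Integrating by parts (boundary term plus one more integral), an antiderivative of (2*s - 4) sin(7*pi*s) is -2*s*cos(7*pi*s)/(7*pi) + 2*sin(7*pi*s)/(49*pi**2) + 4*cos(7*pi*s)/(7*pi); evaluating from 0 to 1: ∫_{0}^{1} (2*s - 4) sin(7*pi*s) ds = (-2/(7*pi)) - (4/(7*pi)) = -6/(7*pi).
Summing the pieces gives b_7 = -3/(7*pi).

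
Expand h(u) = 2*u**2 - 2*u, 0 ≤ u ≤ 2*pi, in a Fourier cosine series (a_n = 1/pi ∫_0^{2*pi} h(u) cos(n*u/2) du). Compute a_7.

a_7 = 1/pi ∫_0^{2*pi} (2*u**2 - 2*u) cos(7*u/2) du.
Integrating by parts twice (tabular method), an antiderivative of (2*u**2 - 2*u) cos(7*u/2) is 4*u**2*sin(7*u/2)/7 - 4*u*sin(7*u/2)/7 + 16*u*cos(7*u/2)/49 - 32*sin(7*u/2)/343 - 8*cos(7*u/2)/49; evaluating from 0 to 2*pi: ∫_{0}^{2*pi} (2*u**2 - 2*u) cos(7*u/2) du = (8/49 - 32*pi/49) - (-8/49) = 16/49 - 32*pi/49.
Hence a_7 = (1/pi)·(16/49 - 32*pi/49) = 16*(1 - 2*pi)/(49*pi).

16*(1 - 2*pi)/(49*pi)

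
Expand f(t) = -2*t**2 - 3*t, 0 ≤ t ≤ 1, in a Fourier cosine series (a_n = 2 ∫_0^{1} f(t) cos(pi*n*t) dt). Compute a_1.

20/pi**2

a_1 = 2 ∫_0^{1} (-2*t**2 - 3*t) cos(pi*t) dt.
Integrating by parts twice (tabular method), an antiderivative of (-2*t**2 - 3*t) cos(pi*t) is -2*t**2*sin(pi*t)/pi - 3*t*sin(pi*t)/pi - 4*t*cos(pi*t)/pi**2 + 4*sin(pi*t)/pi**3 - 3*cos(pi*t)/pi**2; evaluating from 0 to 1: ∫_{0}^{1} (-2*t**2 - 3*t) cos(pi*t) dt = (7/pi**2) - (-3/pi**2) = 10/pi**2.
Hence a_1 = 2·(10/pi**2) = 20/pi**2.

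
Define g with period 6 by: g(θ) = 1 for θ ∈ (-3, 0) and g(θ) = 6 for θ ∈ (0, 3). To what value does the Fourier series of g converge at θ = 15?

θ = 15 differs from θ = 3 by 2 full period(s), and the series is 6-periodic.
At θ = 3 the one-sided limits are g(3^-) = 6 and g(3^+) = 1.
By Dirichlet's theorem the series converges to their average, [(6) + (1)]/2 = 7/2.

7/2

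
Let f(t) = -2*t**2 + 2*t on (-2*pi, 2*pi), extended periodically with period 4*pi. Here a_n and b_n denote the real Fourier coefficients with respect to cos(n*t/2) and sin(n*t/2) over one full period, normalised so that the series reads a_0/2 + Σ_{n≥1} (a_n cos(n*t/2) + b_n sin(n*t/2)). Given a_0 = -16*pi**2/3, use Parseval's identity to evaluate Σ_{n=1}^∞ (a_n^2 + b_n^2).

32*pi**2*(15 + 16*pi**2)/45

Parseval: a_0^2/2 + Σ_{n≥1} (a_n^2+b_n^2) = (1/(2*pi)) ∫_{-2*pi}^{2*pi} f(t)^2 dt = 32*pi**2*(5 + 12*pi**2)/15.
Subtract a_0^2/2 = 128*pi**4/9: Σ (a_n^2+b_n^2) = 32*pi**2*(15 + 16*pi**2)/45.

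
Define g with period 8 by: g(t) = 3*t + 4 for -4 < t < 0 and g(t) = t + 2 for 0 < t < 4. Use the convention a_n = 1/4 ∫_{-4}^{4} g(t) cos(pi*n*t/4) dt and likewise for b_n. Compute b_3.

b_3 = 1/4 ∫_{-4}^{4} g(t) sin(3*pi*t/4) dt.
Split the integral at the breakpoints.
Integrating by parts (boundary term plus one more integral), an antiderivative of (3*t + 4) sin(3*pi*t/4) is -4*t*cos(3*pi*t/4)/pi + 16*sin(3*pi*t/4)/(3*pi**2) - 16*cos(3*pi*t/4)/(3*pi); evaluating from -4 to 0: ∫_{-4}^{0} (3*t + 4) sin(3*pi*t/4) dt = (-16/(3*pi)) - (-32/(3*pi)) = 16/(3*pi).
Integrating by parts (boundary term plus one more integral), an antiderivative of (t + 2) sin(3*pi*t/4) is -4*t*cos(3*pi*t/4)/(3*pi) + 16*sin(3*pi*t/4)/(9*pi**2) - 8*cos(3*pi*t/4)/(3*pi); evaluating from 0 to 4: ∫_{0}^{4} (t + 2) sin(3*pi*t/4) dt = (8/pi) - (-8/(3*pi)) = 32/(3*pi).
Summing the pieces and multiplying by (1/4) gives b_3 = 4/pi.

4/pi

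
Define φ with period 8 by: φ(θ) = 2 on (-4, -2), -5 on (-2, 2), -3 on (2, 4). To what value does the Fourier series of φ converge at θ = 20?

-1/2

θ = 20 differs from θ = 4 by 2 full period(s), and the series is 8-periodic.
At θ = 4 the one-sided limits are φ(4^-) = -3 and φ(4^+) = 2.
By Dirichlet's theorem the series converges to their average, [(-3) + (2)]/2 = -1/2.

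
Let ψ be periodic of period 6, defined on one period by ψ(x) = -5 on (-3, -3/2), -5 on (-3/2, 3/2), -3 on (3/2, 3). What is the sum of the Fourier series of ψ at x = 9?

-4

x = 9 differs from x = -3 by 2 full period(s), and the series is 6-periodic.
At x = -3 the one-sided limits are ψ(-3^-) = -3 and ψ(-3^+) = -5.
By Dirichlet's theorem the series converges to their average, [(-3) + (-5)]/2 = -4.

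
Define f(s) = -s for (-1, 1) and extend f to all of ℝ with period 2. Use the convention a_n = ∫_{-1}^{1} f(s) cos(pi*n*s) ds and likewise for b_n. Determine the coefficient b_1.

-2/pi

b_1 = ∫_{-1}^{1} f(s) sin(pi*s) ds.
f is odd and sin(pi*s) is odd, so the integrand is even and b_1 = 2 ∫_0^{1} f(s) sin(pi*s) ds.
Integrating by parts (boundary term plus one more integral), an antiderivative of (-s) sin(pi*s) is s*cos(pi*s)/pi - sin(pi*s)/pi**2; evaluating from 0 to 1: ∫_{0}^{1} (-s) sin(pi*s) ds = (-1/pi) - (0) = -1/pi.
Hence b_1 = 2·(-1/pi) = -2/pi.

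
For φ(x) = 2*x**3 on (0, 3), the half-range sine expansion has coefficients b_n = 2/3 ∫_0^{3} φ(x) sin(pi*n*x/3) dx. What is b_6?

-18/pi + 3/pi**3

b_6 = 2/3 ∫_0^{3} (2*x**3) sin(2*pi*x) dx.
Integrating by parts three times (tabular method), an antiderivative of (2*x**3) sin(2*pi*x) is -x**3*cos(2*pi*x)/pi + 3*x**2*sin(2*pi*x)/(2*pi**2) + 3*x*cos(2*pi*x)/(2*pi**3) - 3*sin(2*pi*x)/(4*pi**4); evaluating from 0 to 3: ∫_{0}^{3} (2*x**3) sin(2*pi*x) dx = (-27/pi + 9/(2*pi**3)) - (0) = -27/pi + 9/(2*pi**3).
Hence b_6 = (2/3)·(-27/pi + 9/(2*pi**3)) = -18/pi + 3/pi**3.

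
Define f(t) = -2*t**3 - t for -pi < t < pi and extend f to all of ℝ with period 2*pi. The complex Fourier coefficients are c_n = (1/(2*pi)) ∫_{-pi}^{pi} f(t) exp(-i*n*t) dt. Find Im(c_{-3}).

1/9 - 2*pi**2/3

Since f is real-valued, Im(c_{-3}) = -(1/(2*pi)) ∫_{-pi}^{pi} f(t) sin(-3*t) dt = b_{3}/2.
f is odd and sin(-3*t) is odd, so the integrand is even: ∫_{-pi}^{pi} f(t) sin(-3*t) dt = 2∫_0^{pi} f(t) sin(-3*t) dt.
Integrating by parts three times (tabular method), an antiderivative of (-2*t**3 - t) sin(-3*t) is -2*t**3*cos(3*t)/3 + 2*t**2*sin(3*t)/3 + t*cos(3*t)/9 - sin(3*t)/27; evaluating from 0 to pi: ∫_{0}^{pi} (-2*t**3 - t) sin(-3*t) dt = (pi*(-1 + 6*pi**2)/9) - (0) = pi*(-1 + 6*pi**2)/9.
So ∫_{-pi}^{pi} f(t) sin(-3*t) dt = 2*pi*(-1 + 6*pi**2)/9.
Hence Im(c_{-3}) = (-1/(2*pi))·(2*pi*(-1 + 6*pi**2)/9) = 1/9 - 2*pi**2/3.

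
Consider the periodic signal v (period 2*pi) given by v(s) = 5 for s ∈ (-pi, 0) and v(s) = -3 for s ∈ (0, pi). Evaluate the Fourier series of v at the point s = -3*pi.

1

s = -3*pi differs from s = -pi by -1 full period(s), and the series is 2*pi-periodic.
At s = -pi the one-sided limits are v(-pi^-) = -3 and v(-pi^+) = 5.
By Dirichlet's theorem the series converges to their average, [(-3) + (5)]/2 = 1.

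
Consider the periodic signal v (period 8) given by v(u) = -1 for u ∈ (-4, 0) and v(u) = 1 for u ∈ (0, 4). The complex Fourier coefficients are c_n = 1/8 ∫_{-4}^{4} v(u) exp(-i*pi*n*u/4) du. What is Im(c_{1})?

Since v is real-valued, Im(c_{1}) = -1/8 ∫_{-4}^{4} v(u) sin(pi*u/4) du = -b_{1}/2.
v is odd and sin(pi*u/4) is odd, so the integrand is even: ∫_{-4}^{4} v(u) sin(pi*u/4) du = 2∫_0^{4} v(u) sin(pi*u/4) du.
Directly, an antiderivative of (1) sin(pi*u/4) is -4*cos(pi*u/4)/pi; evaluating from 0 to 4: ∫_{0}^{4} (1) sin(pi*u/4) du = (4/pi) - (-4/pi) = 8/pi.
So ∫_{-4}^{4} v(u) sin(pi*u/4) du = 16/pi.
Hence Im(c_{1}) = (-1/8)·(16/pi) = -2/pi.

-2/pi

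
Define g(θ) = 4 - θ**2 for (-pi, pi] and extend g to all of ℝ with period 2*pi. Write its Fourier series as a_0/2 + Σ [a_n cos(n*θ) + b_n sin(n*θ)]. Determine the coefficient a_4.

a_4 = 1/pi ∫_{-pi}^{pi} g(θ) cos(4*θ) dθ.
g is even and cos(4*θ) is even, so the integrand is even and a_4 = 2/pi ∫_0^{pi} g(θ) cos(4*θ) dθ.
Integrating by parts twice (tabular method), an antiderivative of (4 - θ**2) cos(4*θ) is -θ**2*sin(4*θ)/4 - θ*cos(4*θ)/8 + 33*sin(4*θ)/32; evaluating from 0 to pi: ∫_{0}^{pi} (4 - θ**2) cos(4*θ) dθ = (-pi/8) - (0) = -pi/8.
Hence a_4 = (2/pi)·(-pi/8) = -1/4.

-1/4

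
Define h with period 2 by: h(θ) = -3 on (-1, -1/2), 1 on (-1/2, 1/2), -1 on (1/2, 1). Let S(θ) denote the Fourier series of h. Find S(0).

1

h is continuous at θ = 0 with value 1, so the series converges to 1 there.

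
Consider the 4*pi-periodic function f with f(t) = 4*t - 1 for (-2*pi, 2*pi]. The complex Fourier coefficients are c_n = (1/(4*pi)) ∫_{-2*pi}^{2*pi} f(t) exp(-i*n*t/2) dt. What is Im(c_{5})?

Since f is real-valued, Im(c_{5}) = -(1/(4*pi)) ∫_{-2*pi}^{2*pi} f(t) sin(5*t/2) dt = -b_{5}/2.
Integrating by parts (boundary term plus one more integral), an antiderivative of (4*t - 1) sin(5*t/2) is -8*t*cos(5*t/2)/5 + 16*sin(5*t/2)/25 + 2*cos(5*t/2)/5; evaluating from -2*pi to 2*pi: ∫_{-2*pi}^{2*pi} (4*t - 1) sin(5*t/2) dt = (-2/5 + 16*pi/5) - (-16*pi/5 - 2/5) = 32*pi/5.
Hence Im(c_{5}) = (-1/(4*pi))·(32*pi/5) = -8/5.

-8/5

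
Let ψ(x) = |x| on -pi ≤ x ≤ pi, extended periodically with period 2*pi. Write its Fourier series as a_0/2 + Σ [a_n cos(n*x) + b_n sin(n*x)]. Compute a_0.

a_0 = 1/pi ∫_{-pi}^{pi} ψ(x) dx = 1/pi · (pi**2) = pi.

pi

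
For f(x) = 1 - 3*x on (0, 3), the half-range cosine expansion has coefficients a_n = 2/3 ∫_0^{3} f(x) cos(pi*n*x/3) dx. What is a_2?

a_2 = 2/3 ∫_0^{3} (1 - 3*x) cos(2*pi*x/3) dx.
Integrating by parts (boundary term plus one more integral), an antiderivative of (1 - 3*x) cos(2*pi*x/3) is -9*x*sin(2*pi*x/3)/(2*pi) + 3*sin(2*pi*x/3)/(2*pi) - 27*cos(2*pi*x/3)/(4*pi**2); evaluating from 0 to 3: ∫_{0}^{3} (1 - 3*x) cos(2*pi*x/3) dx = (-27/(4*pi**2)) - (-27/(4*pi**2)) = 0.
Hence a_2 = (2/3)·(0) = 0.

0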